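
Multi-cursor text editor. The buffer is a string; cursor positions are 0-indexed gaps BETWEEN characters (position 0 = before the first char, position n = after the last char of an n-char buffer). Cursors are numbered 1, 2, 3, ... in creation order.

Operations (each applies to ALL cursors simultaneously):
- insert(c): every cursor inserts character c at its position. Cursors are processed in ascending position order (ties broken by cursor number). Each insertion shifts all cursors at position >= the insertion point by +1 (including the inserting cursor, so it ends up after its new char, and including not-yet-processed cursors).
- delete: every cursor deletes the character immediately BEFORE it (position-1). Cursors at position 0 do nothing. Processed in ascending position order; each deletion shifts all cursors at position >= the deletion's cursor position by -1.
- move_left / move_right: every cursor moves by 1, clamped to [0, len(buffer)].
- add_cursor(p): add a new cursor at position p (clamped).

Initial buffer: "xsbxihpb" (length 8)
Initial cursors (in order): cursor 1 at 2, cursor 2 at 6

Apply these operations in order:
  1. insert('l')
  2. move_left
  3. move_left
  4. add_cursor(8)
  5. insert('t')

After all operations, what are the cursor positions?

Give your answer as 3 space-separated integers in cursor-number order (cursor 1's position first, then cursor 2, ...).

After op 1 (insert('l')): buffer="xslbxihlpb" (len 10), cursors c1@3 c2@8, authorship ..1....2..
After op 2 (move_left): buffer="xslbxihlpb" (len 10), cursors c1@2 c2@7, authorship ..1....2..
After op 3 (move_left): buffer="xslbxihlpb" (len 10), cursors c1@1 c2@6, authorship ..1....2..
After op 4 (add_cursor(8)): buffer="xslbxihlpb" (len 10), cursors c1@1 c2@6 c3@8, authorship ..1....2..
After op 5 (insert('t')): buffer="xtslbxithltpb" (len 13), cursors c1@2 c2@8 c3@11, authorship .1.1...2.23..

Answer: 2 8 11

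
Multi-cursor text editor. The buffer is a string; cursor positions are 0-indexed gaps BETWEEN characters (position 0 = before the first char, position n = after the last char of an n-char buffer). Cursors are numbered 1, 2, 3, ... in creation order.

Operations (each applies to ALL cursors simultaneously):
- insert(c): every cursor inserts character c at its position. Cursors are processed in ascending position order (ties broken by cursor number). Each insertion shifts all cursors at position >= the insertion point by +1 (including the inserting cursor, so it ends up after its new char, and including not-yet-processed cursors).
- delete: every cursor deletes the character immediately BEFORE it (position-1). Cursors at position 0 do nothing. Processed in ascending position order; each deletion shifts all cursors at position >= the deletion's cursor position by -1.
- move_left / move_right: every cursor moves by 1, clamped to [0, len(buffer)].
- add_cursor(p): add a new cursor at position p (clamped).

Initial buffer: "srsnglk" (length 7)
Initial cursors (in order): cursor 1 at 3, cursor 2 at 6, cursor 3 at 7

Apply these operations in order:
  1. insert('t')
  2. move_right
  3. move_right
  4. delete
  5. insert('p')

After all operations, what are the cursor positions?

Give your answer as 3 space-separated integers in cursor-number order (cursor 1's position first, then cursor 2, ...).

Answer: 6 10 10

Derivation:
After op 1 (insert('t')): buffer="srstngltkt" (len 10), cursors c1@4 c2@8 c3@10, authorship ...1...2.3
After op 2 (move_right): buffer="srstngltkt" (len 10), cursors c1@5 c2@9 c3@10, authorship ...1...2.3
After op 3 (move_right): buffer="srstngltkt" (len 10), cursors c1@6 c2@10 c3@10, authorship ...1...2.3
After op 4 (delete): buffer="srstnlt" (len 7), cursors c1@5 c2@7 c3@7, authorship ...1..2
After op 5 (insert('p')): buffer="srstnpltpp" (len 10), cursors c1@6 c2@10 c3@10, authorship ...1.1.223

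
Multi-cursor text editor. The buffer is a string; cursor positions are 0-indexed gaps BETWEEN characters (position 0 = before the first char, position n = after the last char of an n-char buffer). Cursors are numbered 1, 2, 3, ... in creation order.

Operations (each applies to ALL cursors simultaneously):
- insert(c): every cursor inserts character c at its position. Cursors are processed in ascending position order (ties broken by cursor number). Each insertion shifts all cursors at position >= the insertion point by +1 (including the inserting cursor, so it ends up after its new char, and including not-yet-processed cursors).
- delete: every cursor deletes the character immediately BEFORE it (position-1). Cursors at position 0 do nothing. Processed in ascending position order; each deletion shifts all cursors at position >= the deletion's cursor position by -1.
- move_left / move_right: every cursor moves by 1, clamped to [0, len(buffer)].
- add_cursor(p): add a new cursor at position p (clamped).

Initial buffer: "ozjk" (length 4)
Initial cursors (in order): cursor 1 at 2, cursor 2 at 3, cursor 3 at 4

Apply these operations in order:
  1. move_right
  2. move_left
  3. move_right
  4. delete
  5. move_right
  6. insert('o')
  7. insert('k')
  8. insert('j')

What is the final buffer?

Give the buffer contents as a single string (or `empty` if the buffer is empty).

After op 1 (move_right): buffer="ozjk" (len 4), cursors c1@3 c2@4 c3@4, authorship ....
After op 2 (move_left): buffer="ozjk" (len 4), cursors c1@2 c2@3 c3@3, authorship ....
After op 3 (move_right): buffer="ozjk" (len 4), cursors c1@3 c2@4 c3@4, authorship ....
After op 4 (delete): buffer="o" (len 1), cursors c1@1 c2@1 c3@1, authorship .
After op 5 (move_right): buffer="o" (len 1), cursors c1@1 c2@1 c3@1, authorship .
After op 6 (insert('o')): buffer="oooo" (len 4), cursors c1@4 c2@4 c3@4, authorship .123
After op 7 (insert('k')): buffer="ooookkk" (len 7), cursors c1@7 c2@7 c3@7, authorship .123123
After op 8 (insert('j')): buffer="ooookkkjjj" (len 10), cursors c1@10 c2@10 c3@10, authorship .123123123

Answer: ooookkkjjj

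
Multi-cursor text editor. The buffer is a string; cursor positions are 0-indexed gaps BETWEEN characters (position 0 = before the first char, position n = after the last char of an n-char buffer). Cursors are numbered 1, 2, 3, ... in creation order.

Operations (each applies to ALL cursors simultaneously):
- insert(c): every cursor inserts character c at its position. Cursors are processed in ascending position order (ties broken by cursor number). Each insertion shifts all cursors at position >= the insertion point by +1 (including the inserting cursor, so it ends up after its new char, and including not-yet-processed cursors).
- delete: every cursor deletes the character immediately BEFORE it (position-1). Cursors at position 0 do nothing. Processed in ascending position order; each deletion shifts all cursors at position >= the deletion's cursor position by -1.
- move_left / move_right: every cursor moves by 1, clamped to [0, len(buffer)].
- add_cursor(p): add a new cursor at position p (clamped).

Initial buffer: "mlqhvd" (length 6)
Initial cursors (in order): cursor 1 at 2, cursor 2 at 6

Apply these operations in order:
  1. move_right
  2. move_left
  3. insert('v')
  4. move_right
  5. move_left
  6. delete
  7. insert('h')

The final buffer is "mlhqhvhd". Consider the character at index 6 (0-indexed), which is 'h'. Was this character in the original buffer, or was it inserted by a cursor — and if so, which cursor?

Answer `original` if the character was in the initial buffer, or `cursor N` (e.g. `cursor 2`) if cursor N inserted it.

Answer: cursor 2

Derivation:
After op 1 (move_right): buffer="mlqhvd" (len 6), cursors c1@3 c2@6, authorship ......
After op 2 (move_left): buffer="mlqhvd" (len 6), cursors c1@2 c2@5, authorship ......
After op 3 (insert('v')): buffer="mlvqhvvd" (len 8), cursors c1@3 c2@7, authorship ..1...2.
After op 4 (move_right): buffer="mlvqhvvd" (len 8), cursors c1@4 c2@8, authorship ..1...2.
After op 5 (move_left): buffer="mlvqhvvd" (len 8), cursors c1@3 c2@7, authorship ..1...2.
After op 6 (delete): buffer="mlqhvd" (len 6), cursors c1@2 c2@5, authorship ......
After op 7 (insert('h')): buffer="mlhqhvhd" (len 8), cursors c1@3 c2@7, authorship ..1...2.
Authorship (.=original, N=cursor N): . . 1 . . . 2 .
Index 6: author = 2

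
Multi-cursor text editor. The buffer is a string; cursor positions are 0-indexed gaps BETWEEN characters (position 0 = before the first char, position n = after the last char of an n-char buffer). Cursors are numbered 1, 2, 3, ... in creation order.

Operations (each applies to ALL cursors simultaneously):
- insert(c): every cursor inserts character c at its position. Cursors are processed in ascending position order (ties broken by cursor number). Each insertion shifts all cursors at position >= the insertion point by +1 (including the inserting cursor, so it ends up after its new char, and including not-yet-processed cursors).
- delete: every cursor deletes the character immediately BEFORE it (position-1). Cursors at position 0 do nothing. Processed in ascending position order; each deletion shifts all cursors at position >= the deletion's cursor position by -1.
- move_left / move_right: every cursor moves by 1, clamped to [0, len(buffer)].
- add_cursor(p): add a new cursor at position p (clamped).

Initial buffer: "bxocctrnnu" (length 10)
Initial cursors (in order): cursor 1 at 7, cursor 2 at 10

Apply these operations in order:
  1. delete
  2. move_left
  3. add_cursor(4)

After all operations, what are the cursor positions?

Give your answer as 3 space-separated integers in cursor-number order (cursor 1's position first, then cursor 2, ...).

Answer: 5 7 4

Derivation:
After op 1 (delete): buffer="bxocctnn" (len 8), cursors c1@6 c2@8, authorship ........
After op 2 (move_left): buffer="bxocctnn" (len 8), cursors c1@5 c2@7, authorship ........
After op 3 (add_cursor(4)): buffer="bxocctnn" (len 8), cursors c3@4 c1@5 c2@7, authorship ........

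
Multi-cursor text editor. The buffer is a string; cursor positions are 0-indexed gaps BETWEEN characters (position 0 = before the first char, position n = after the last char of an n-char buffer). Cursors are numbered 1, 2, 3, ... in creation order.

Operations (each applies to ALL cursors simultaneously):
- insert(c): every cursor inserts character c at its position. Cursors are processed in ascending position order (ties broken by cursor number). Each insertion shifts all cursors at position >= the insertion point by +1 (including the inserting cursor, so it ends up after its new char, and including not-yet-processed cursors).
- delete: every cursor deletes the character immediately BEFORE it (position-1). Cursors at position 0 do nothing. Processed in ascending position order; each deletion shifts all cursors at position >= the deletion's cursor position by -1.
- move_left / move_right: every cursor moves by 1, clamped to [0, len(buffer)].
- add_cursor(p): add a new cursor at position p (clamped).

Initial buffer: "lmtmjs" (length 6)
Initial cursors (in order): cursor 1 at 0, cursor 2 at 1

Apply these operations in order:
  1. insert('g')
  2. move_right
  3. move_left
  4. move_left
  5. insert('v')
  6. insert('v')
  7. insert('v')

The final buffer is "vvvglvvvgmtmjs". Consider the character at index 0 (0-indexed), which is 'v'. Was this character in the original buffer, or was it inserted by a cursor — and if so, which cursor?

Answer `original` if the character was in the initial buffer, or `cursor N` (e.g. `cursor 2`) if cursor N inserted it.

After op 1 (insert('g')): buffer="glgmtmjs" (len 8), cursors c1@1 c2@3, authorship 1.2.....
After op 2 (move_right): buffer="glgmtmjs" (len 8), cursors c1@2 c2@4, authorship 1.2.....
After op 3 (move_left): buffer="glgmtmjs" (len 8), cursors c1@1 c2@3, authorship 1.2.....
After op 4 (move_left): buffer="glgmtmjs" (len 8), cursors c1@0 c2@2, authorship 1.2.....
After op 5 (insert('v')): buffer="vglvgmtmjs" (len 10), cursors c1@1 c2@4, authorship 11.22.....
After op 6 (insert('v')): buffer="vvglvvgmtmjs" (len 12), cursors c1@2 c2@6, authorship 111.222.....
After op 7 (insert('v')): buffer="vvvglvvvgmtmjs" (len 14), cursors c1@3 c2@8, authorship 1111.2222.....
Authorship (.=original, N=cursor N): 1 1 1 1 . 2 2 2 2 . . . . .
Index 0: author = 1

Answer: cursor 1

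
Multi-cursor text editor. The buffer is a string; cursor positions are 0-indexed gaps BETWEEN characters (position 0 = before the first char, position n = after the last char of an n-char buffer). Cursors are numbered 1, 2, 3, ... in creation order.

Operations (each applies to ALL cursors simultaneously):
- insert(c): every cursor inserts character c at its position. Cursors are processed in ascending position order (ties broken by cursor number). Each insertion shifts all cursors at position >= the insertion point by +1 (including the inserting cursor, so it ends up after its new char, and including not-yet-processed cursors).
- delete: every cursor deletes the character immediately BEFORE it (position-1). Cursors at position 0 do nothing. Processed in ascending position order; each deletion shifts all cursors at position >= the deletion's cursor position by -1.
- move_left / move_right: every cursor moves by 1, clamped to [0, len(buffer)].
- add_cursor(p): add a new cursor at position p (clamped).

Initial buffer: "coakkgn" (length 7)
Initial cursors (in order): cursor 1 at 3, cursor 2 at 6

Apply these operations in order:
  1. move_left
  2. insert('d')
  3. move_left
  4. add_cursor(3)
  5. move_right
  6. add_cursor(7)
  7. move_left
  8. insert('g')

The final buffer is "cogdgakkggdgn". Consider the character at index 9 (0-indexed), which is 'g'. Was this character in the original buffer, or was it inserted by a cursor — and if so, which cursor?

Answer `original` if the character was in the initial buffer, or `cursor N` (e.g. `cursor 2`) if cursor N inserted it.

After op 1 (move_left): buffer="coakkgn" (len 7), cursors c1@2 c2@5, authorship .......
After op 2 (insert('d')): buffer="codakkdgn" (len 9), cursors c1@3 c2@7, authorship ..1...2..
After op 3 (move_left): buffer="codakkdgn" (len 9), cursors c1@2 c2@6, authorship ..1...2..
After op 4 (add_cursor(3)): buffer="codakkdgn" (len 9), cursors c1@2 c3@3 c2@6, authorship ..1...2..
After op 5 (move_right): buffer="codakkdgn" (len 9), cursors c1@3 c3@4 c2@7, authorship ..1...2..
After op 6 (add_cursor(7)): buffer="codakkdgn" (len 9), cursors c1@3 c3@4 c2@7 c4@7, authorship ..1...2..
After op 7 (move_left): buffer="codakkdgn" (len 9), cursors c1@2 c3@3 c2@6 c4@6, authorship ..1...2..
After op 8 (insert('g')): buffer="cogdgakkggdgn" (len 13), cursors c1@3 c3@5 c2@10 c4@10, authorship ..113...242..
Authorship (.=original, N=cursor N): . . 1 1 3 . . . 2 4 2 . .
Index 9: author = 4

Answer: cursor 4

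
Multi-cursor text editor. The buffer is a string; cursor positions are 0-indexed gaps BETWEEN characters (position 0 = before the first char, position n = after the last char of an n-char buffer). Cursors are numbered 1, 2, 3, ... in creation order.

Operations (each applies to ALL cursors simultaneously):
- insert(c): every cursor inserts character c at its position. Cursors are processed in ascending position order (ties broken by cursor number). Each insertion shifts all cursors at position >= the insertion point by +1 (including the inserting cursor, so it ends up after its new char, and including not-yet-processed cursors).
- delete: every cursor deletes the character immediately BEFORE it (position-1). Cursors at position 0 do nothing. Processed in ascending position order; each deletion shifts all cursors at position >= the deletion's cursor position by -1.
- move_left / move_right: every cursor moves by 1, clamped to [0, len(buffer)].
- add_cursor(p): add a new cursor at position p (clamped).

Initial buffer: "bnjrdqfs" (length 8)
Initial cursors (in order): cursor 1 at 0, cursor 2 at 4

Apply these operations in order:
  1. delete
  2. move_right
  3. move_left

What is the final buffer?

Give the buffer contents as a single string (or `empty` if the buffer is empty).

After op 1 (delete): buffer="bnjdqfs" (len 7), cursors c1@0 c2@3, authorship .......
After op 2 (move_right): buffer="bnjdqfs" (len 7), cursors c1@1 c2@4, authorship .......
After op 3 (move_left): buffer="bnjdqfs" (len 7), cursors c1@0 c2@3, authorship .......

Answer: bnjdqfs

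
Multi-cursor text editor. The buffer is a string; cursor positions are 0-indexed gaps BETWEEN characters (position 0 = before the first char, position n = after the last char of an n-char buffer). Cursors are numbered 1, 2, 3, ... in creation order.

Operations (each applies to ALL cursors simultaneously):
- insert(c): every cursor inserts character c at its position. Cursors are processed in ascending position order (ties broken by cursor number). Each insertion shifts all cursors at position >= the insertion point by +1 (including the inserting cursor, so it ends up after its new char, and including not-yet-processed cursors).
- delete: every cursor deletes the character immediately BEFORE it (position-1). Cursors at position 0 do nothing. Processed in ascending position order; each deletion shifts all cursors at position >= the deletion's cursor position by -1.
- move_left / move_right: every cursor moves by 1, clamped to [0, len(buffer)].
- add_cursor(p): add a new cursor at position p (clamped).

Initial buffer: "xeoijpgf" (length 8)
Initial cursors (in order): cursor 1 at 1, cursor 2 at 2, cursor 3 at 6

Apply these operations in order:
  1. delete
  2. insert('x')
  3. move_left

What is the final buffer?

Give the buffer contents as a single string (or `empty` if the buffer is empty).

After op 1 (delete): buffer="oijgf" (len 5), cursors c1@0 c2@0 c3@3, authorship .....
After op 2 (insert('x')): buffer="xxoijxgf" (len 8), cursors c1@2 c2@2 c3@6, authorship 12...3..
After op 3 (move_left): buffer="xxoijxgf" (len 8), cursors c1@1 c2@1 c3@5, authorship 12...3..

Answer: xxoijxgf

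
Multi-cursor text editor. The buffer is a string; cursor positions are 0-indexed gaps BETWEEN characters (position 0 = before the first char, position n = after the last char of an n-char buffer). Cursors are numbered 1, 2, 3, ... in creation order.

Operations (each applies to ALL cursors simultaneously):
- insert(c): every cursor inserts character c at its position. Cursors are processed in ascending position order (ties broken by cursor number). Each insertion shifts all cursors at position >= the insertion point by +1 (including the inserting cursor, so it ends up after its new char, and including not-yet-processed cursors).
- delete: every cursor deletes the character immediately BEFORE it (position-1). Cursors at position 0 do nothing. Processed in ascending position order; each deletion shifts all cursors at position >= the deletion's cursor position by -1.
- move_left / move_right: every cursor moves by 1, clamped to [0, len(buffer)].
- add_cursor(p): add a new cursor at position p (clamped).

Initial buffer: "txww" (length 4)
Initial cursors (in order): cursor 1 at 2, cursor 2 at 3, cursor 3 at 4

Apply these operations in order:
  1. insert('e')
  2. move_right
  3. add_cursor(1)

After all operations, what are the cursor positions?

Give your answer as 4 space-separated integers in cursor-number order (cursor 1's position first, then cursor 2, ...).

After op 1 (insert('e')): buffer="txewewe" (len 7), cursors c1@3 c2@5 c3@7, authorship ..1.2.3
After op 2 (move_right): buffer="txewewe" (len 7), cursors c1@4 c2@6 c3@7, authorship ..1.2.3
After op 3 (add_cursor(1)): buffer="txewewe" (len 7), cursors c4@1 c1@4 c2@6 c3@7, authorship ..1.2.3

Answer: 4 6 7 1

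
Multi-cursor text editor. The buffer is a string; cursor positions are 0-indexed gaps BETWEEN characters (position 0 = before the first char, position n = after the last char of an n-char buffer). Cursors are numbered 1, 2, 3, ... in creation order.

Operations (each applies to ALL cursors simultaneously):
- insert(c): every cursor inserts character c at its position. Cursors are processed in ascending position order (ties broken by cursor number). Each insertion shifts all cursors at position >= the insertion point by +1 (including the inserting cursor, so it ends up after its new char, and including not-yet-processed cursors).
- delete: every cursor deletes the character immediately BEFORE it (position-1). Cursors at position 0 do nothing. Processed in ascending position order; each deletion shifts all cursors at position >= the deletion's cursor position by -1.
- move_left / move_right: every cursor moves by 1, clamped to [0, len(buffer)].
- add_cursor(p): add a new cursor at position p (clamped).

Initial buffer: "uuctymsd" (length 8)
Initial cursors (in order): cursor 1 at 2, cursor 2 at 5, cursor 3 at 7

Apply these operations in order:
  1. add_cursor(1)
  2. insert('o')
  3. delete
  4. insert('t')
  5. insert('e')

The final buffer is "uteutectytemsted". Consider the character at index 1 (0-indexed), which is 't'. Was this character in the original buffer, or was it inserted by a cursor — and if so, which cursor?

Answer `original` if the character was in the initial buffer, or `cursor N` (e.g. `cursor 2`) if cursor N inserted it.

Answer: cursor 4

Derivation:
After op 1 (add_cursor(1)): buffer="uuctymsd" (len 8), cursors c4@1 c1@2 c2@5 c3@7, authorship ........
After op 2 (insert('o')): buffer="uouoctyomsod" (len 12), cursors c4@2 c1@4 c2@8 c3@11, authorship .4.1...2..3.
After op 3 (delete): buffer="uuctymsd" (len 8), cursors c4@1 c1@2 c2@5 c3@7, authorship ........
After op 4 (insert('t')): buffer="ututctytmstd" (len 12), cursors c4@2 c1@4 c2@8 c3@11, authorship .4.1...2..3.
After op 5 (insert('e')): buffer="uteutectytemsted" (len 16), cursors c4@3 c1@6 c2@11 c3@15, authorship .44.11...22..33.
Authorship (.=original, N=cursor N): . 4 4 . 1 1 . . . 2 2 . . 3 3 .
Index 1: author = 4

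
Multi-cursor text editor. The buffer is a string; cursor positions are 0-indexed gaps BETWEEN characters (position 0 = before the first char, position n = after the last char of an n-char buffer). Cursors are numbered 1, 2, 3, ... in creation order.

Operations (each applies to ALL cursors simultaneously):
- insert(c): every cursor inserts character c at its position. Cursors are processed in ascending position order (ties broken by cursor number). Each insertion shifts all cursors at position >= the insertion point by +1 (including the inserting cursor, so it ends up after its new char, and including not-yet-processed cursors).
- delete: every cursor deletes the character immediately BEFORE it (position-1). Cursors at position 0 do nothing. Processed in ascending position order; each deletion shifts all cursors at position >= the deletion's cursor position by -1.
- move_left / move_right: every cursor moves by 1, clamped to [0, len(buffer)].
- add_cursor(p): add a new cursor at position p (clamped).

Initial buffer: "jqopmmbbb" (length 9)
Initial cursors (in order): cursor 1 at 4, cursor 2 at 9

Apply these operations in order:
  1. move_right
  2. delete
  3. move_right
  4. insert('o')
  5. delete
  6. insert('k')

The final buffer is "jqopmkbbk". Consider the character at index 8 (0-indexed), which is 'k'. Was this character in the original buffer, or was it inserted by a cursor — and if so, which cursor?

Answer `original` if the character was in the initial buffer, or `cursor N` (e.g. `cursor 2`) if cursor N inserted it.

Answer: cursor 2

Derivation:
After op 1 (move_right): buffer="jqopmmbbb" (len 9), cursors c1@5 c2@9, authorship .........
After op 2 (delete): buffer="jqopmbb" (len 7), cursors c1@4 c2@7, authorship .......
After op 3 (move_right): buffer="jqopmbb" (len 7), cursors c1@5 c2@7, authorship .......
After op 4 (insert('o')): buffer="jqopmobbo" (len 9), cursors c1@6 c2@9, authorship .....1..2
After op 5 (delete): buffer="jqopmbb" (len 7), cursors c1@5 c2@7, authorship .......
After op 6 (insert('k')): buffer="jqopmkbbk" (len 9), cursors c1@6 c2@9, authorship .....1..2
Authorship (.=original, N=cursor N): . . . . . 1 . . 2
Index 8: author = 2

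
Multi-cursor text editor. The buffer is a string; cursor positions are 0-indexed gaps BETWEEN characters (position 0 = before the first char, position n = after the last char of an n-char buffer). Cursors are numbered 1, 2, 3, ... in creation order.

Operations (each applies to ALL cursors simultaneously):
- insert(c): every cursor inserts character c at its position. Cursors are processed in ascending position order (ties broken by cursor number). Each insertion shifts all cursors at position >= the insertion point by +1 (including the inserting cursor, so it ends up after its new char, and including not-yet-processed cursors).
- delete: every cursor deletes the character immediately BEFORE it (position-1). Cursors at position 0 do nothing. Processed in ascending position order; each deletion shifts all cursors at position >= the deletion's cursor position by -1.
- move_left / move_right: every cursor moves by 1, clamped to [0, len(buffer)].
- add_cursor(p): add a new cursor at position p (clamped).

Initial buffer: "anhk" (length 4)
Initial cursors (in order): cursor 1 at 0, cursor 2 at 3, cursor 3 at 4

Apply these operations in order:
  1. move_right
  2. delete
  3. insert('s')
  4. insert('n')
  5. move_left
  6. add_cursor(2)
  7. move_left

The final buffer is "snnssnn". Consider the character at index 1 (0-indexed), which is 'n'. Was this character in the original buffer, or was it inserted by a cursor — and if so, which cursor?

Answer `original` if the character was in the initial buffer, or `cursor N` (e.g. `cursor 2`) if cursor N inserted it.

Answer: cursor 1

Derivation:
After op 1 (move_right): buffer="anhk" (len 4), cursors c1@1 c2@4 c3@4, authorship ....
After op 2 (delete): buffer="n" (len 1), cursors c1@0 c2@1 c3@1, authorship .
After op 3 (insert('s')): buffer="snss" (len 4), cursors c1@1 c2@4 c3@4, authorship 1.23
After op 4 (insert('n')): buffer="snnssnn" (len 7), cursors c1@2 c2@7 c3@7, authorship 11.2323
After op 5 (move_left): buffer="snnssnn" (len 7), cursors c1@1 c2@6 c3@6, authorship 11.2323
After op 6 (add_cursor(2)): buffer="snnssnn" (len 7), cursors c1@1 c4@2 c2@6 c3@6, authorship 11.2323
After op 7 (move_left): buffer="snnssnn" (len 7), cursors c1@0 c4@1 c2@5 c3@5, authorship 11.2323
Authorship (.=original, N=cursor N): 1 1 . 2 3 2 3
Index 1: author = 1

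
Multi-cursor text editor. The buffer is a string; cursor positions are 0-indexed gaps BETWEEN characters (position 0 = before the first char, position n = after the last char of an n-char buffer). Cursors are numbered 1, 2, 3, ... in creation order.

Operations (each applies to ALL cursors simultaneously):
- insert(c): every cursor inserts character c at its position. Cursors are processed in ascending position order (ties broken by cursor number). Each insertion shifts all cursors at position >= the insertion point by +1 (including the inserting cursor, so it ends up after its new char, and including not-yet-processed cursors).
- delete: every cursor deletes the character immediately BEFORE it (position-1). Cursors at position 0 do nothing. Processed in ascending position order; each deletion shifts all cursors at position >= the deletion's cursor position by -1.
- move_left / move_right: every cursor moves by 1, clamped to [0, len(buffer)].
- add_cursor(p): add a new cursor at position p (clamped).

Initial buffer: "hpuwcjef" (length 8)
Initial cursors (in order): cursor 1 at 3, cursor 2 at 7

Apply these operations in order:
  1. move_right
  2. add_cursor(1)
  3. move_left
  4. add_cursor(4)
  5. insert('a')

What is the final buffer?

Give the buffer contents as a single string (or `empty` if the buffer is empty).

Answer: ahpuawacjeaf

Derivation:
After op 1 (move_right): buffer="hpuwcjef" (len 8), cursors c1@4 c2@8, authorship ........
After op 2 (add_cursor(1)): buffer="hpuwcjef" (len 8), cursors c3@1 c1@4 c2@8, authorship ........
After op 3 (move_left): buffer="hpuwcjef" (len 8), cursors c3@0 c1@3 c2@7, authorship ........
After op 4 (add_cursor(4)): buffer="hpuwcjef" (len 8), cursors c3@0 c1@3 c4@4 c2@7, authorship ........
After op 5 (insert('a')): buffer="ahpuawacjeaf" (len 12), cursors c3@1 c1@5 c4@7 c2@11, authorship 3...1.4...2.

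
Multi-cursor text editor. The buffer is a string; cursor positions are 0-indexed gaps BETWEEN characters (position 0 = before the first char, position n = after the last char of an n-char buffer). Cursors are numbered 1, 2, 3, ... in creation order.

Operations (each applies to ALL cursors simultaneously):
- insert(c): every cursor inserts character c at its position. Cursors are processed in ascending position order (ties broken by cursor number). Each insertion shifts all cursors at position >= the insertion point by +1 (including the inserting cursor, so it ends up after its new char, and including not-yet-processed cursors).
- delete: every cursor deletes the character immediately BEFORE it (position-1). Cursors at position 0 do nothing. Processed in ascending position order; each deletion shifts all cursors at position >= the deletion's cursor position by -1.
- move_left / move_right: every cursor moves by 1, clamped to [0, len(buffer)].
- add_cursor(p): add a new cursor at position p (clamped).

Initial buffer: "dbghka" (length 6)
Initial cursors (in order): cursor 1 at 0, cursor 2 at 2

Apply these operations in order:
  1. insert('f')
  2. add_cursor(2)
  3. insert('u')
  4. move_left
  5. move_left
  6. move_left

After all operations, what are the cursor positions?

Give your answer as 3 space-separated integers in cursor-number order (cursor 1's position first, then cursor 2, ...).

Answer: 0 4 1

Derivation:
After op 1 (insert('f')): buffer="fdbfghka" (len 8), cursors c1@1 c2@4, authorship 1..2....
After op 2 (add_cursor(2)): buffer="fdbfghka" (len 8), cursors c1@1 c3@2 c2@4, authorship 1..2....
After op 3 (insert('u')): buffer="fudubfughka" (len 11), cursors c1@2 c3@4 c2@7, authorship 11.3.22....
After op 4 (move_left): buffer="fudubfughka" (len 11), cursors c1@1 c3@3 c2@6, authorship 11.3.22....
After op 5 (move_left): buffer="fudubfughka" (len 11), cursors c1@0 c3@2 c2@5, authorship 11.3.22....
After op 6 (move_left): buffer="fudubfughka" (len 11), cursors c1@0 c3@1 c2@4, authorship 11.3.22....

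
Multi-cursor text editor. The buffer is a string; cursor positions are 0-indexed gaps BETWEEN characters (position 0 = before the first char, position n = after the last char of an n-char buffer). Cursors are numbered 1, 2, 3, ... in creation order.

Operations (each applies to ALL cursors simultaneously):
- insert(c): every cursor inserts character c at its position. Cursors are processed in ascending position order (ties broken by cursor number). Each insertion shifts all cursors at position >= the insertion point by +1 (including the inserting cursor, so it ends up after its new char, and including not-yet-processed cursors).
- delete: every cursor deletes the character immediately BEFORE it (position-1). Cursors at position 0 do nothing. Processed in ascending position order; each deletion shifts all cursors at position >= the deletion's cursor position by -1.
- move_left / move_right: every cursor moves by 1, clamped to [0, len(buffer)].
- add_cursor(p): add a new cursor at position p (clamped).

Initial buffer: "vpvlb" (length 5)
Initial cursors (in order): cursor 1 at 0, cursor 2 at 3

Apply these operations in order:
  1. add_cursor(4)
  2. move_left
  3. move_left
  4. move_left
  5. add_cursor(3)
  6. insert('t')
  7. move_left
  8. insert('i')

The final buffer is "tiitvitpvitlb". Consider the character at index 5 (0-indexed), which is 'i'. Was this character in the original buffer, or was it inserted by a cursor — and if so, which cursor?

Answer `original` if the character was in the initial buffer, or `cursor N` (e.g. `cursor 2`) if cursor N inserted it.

Answer: cursor 3

Derivation:
After op 1 (add_cursor(4)): buffer="vpvlb" (len 5), cursors c1@0 c2@3 c3@4, authorship .....
After op 2 (move_left): buffer="vpvlb" (len 5), cursors c1@0 c2@2 c3@3, authorship .....
After op 3 (move_left): buffer="vpvlb" (len 5), cursors c1@0 c2@1 c3@2, authorship .....
After op 4 (move_left): buffer="vpvlb" (len 5), cursors c1@0 c2@0 c3@1, authorship .....
After op 5 (add_cursor(3)): buffer="vpvlb" (len 5), cursors c1@0 c2@0 c3@1 c4@3, authorship .....
After op 6 (insert('t')): buffer="ttvtpvtlb" (len 9), cursors c1@2 c2@2 c3@4 c4@7, authorship 12.3..4..
After op 7 (move_left): buffer="ttvtpvtlb" (len 9), cursors c1@1 c2@1 c3@3 c4@6, authorship 12.3..4..
After op 8 (insert('i')): buffer="tiitvitpvitlb" (len 13), cursors c1@3 c2@3 c3@6 c4@10, authorship 1122.33..44..
Authorship (.=original, N=cursor N): 1 1 2 2 . 3 3 . . 4 4 . .
Index 5: author = 3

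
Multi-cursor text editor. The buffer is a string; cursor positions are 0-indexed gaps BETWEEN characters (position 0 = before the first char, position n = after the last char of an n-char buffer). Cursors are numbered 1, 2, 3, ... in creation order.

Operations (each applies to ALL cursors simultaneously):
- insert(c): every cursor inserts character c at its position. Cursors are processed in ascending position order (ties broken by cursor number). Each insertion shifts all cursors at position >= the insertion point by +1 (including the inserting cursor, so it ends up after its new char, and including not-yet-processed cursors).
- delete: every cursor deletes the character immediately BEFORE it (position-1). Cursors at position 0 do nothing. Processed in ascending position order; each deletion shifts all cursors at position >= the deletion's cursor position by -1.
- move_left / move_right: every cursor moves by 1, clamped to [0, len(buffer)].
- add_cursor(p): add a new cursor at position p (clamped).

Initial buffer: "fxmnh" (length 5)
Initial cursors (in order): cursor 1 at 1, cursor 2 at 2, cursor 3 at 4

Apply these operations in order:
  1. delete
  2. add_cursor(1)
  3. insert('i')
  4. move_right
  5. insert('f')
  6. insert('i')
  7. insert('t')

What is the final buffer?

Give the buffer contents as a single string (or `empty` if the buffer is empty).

After op 1 (delete): buffer="mh" (len 2), cursors c1@0 c2@0 c3@1, authorship ..
After op 2 (add_cursor(1)): buffer="mh" (len 2), cursors c1@0 c2@0 c3@1 c4@1, authorship ..
After op 3 (insert('i')): buffer="iimiih" (len 6), cursors c1@2 c2@2 c3@5 c4@5, authorship 12.34.
After op 4 (move_right): buffer="iimiih" (len 6), cursors c1@3 c2@3 c3@6 c4@6, authorship 12.34.
After op 5 (insert('f')): buffer="iimffiihff" (len 10), cursors c1@5 c2@5 c3@10 c4@10, authorship 12.1234.34
After op 6 (insert('i')): buffer="iimffiiiihffii" (len 14), cursors c1@7 c2@7 c3@14 c4@14, authorship 12.121234.3434
After op 7 (insert('t')): buffer="iimffiittiihffiitt" (len 18), cursors c1@9 c2@9 c3@18 c4@18, authorship 12.12121234.343434

Answer: iimffiittiihffiitt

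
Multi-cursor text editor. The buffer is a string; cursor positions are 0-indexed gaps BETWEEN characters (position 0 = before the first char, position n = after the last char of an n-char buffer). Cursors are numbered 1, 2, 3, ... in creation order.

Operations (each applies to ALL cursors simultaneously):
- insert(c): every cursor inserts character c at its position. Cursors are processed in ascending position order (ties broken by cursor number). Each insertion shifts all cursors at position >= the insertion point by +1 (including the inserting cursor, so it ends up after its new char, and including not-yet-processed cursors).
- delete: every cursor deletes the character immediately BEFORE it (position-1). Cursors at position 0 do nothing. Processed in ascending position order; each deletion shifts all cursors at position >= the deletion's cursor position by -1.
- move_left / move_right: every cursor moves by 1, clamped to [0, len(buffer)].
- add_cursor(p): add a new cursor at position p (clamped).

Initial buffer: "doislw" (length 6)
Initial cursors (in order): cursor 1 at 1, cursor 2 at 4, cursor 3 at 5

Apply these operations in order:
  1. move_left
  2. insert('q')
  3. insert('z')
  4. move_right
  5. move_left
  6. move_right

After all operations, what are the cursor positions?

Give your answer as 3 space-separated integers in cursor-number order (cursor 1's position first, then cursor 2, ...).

Answer: 3 8 11

Derivation:
After op 1 (move_left): buffer="doislw" (len 6), cursors c1@0 c2@3 c3@4, authorship ......
After op 2 (insert('q')): buffer="qdoiqsqlw" (len 9), cursors c1@1 c2@5 c3@7, authorship 1...2.3..
After op 3 (insert('z')): buffer="qzdoiqzsqzlw" (len 12), cursors c1@2 c2@7 c3@10, authorship 11...22.33..
After op 4 (move_right): buffer="qzdoiqzsqzlw" (len 12), cursors c1@3 c2@8 c3@11, authorship 11...22.33..
After op 5 (move_left): buffer="qzdoiqzsqzlw" (len 12), cursors c1@2 c2@7 c3@10, authorship 11...22.33..
After op 6 (move_right): buffer="qzdoiqzsqzlw" (len 12), cursors c1@3 c2@8 c3@11, authorship 11...22.33..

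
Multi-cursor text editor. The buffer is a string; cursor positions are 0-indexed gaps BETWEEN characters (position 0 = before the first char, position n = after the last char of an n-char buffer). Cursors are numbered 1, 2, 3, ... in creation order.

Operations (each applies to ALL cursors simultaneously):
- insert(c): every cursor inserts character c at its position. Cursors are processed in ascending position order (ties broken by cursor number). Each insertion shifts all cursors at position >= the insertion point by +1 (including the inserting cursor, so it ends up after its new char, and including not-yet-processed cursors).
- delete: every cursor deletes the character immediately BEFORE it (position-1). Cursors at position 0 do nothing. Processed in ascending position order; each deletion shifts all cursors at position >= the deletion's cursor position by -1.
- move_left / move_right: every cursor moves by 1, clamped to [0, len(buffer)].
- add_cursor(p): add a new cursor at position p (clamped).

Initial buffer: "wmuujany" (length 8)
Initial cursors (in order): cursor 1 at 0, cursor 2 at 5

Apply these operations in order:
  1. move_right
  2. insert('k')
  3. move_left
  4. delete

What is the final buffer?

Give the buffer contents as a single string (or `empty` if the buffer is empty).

After op 1 (move_right): buffer="wmuujany" (len 8), cursors c1@1 c2@6, authorship ........
After op 2 (insert('k')): buffer="wkmuujakny" (len 10), cursors c1@2 c2@8, authorship .1.....2..
After op 3 (move_left): buffer="wkmuujakny" (len 10), cursors c1@1 c2@7, authorship .1.....2..
After op 4 (delete): buffer="kmuujkny" (len 8), cursors c1@0 c2@5, authorship 1....2..

Answer: kmuujkny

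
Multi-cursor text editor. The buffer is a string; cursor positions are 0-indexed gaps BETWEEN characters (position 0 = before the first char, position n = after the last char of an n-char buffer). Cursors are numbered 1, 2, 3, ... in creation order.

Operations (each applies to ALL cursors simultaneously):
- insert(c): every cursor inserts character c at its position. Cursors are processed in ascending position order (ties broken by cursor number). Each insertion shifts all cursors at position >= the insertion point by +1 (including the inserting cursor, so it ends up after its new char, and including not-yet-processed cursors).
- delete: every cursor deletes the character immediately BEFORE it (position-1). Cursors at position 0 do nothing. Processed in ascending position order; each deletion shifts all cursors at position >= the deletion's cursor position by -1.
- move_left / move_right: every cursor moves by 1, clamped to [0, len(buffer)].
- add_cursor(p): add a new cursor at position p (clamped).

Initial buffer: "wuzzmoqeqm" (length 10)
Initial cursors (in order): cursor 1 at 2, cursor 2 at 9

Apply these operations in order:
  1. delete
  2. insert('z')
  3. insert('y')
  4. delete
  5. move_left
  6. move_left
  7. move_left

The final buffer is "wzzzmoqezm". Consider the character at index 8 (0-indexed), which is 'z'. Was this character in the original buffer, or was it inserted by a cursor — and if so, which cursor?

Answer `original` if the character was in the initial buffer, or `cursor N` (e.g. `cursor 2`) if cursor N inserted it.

Answer: cursor 2

Derivation:
After op 1 (delete): buffer="wzzmoqem" (len 8), cursors c1@1 c2@7, authorship ........
After op 2 (insert('z')): buffer="wzzzmoqezm" (len 10), cursors c1@2 c2@9, authorship .1......2.
After op 3 (insert('y')): buffer="wzyzzmoqezym" (len 12), cursors c1@3 c2@11, authorship .11......22.
After op 4 (delete): buffer="wzzzmoqezm" (len 10), cursors c1@2 c2@9, authorship .1......2.
After op 5 (move_left): buffer="wzzzmoqezm" (len 10), cursors c1@1 c2@8, authorship .1......2.
After op 6 (move_left): buffer="wzzzmoqezm" (len 10), cursors c1@0 c2@7, authorship .1......2.
After op 7 (move_left): buffer="wzzzmoqezm" (len 10), cursors c1@0 c2@6, authorship .1......2.
Authorship (.=original, N=cursor N): . 1 . . . . . . 2 .
Index 8: author = 2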